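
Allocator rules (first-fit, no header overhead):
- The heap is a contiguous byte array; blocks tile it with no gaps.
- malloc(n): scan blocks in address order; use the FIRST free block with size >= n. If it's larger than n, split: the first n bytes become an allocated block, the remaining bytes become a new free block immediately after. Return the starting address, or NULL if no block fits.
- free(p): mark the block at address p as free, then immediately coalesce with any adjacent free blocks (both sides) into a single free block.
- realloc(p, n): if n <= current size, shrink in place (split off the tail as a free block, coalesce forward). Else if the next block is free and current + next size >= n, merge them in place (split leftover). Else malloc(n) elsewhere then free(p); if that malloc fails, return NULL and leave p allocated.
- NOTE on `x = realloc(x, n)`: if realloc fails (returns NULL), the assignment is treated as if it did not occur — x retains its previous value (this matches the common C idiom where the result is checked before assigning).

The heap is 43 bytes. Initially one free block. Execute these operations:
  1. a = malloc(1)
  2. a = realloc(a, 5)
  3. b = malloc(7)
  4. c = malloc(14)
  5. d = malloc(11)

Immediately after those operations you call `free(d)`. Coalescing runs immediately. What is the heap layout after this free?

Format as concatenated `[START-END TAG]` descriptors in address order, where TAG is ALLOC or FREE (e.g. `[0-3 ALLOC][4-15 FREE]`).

Answer: [0-4 ALLOC][5-11 ALLOC][12-25 ALLOC][26-42 FREE]

Derivation:
Op 1: a = malloc(1) -> a = 0; heap: [0-0 ALLOC][1-42 FREE]
Op 2: a = realloc(a, 5) -> a = 0; heap: [0-4 ALLOC][5-42 FREE]
Op 3: b = malloc(7) -> b = 5; heap: [0-4 ALLOC][5-11 ALLOC][12-42 FREE]
Op 4: c = malloc(14) -> c = 12; heap: [0-4 ALLOC][5-11 ALLOC][12-25 ALLOC][26-42 FREE]
Op 5: d = malloc(11) -> d = 26; heap: [0-4 ALLOC][5-11 ALLOC][12-25 ALLOC][26-36 ALLOC][37-42 FREE]
free(d): d = 26 -> block [26-36 ALLOC]; mark free, coalesce with adjacent free neighbors -> [0-4 ALLOC][5-11 ALLOC][12-25 ALLOC][26-42 FREE]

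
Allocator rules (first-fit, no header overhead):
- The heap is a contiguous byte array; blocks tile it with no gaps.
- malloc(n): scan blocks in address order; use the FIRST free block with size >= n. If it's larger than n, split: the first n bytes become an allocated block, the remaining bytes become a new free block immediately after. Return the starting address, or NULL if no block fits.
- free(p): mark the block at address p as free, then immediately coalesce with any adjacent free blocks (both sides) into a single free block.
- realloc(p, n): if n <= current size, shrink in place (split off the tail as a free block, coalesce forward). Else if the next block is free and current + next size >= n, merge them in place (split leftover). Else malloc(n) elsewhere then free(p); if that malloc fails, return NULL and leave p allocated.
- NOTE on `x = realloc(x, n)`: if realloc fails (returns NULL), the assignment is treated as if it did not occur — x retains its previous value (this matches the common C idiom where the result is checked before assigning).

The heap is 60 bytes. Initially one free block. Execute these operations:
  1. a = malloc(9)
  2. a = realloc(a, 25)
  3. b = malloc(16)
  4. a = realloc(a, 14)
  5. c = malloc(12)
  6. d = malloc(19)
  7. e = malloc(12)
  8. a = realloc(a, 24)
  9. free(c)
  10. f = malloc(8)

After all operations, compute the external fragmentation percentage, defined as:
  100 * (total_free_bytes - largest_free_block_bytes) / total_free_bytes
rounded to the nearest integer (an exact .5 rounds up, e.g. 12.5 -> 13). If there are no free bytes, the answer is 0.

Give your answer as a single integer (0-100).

Answer: 8

Derivation:
Op 1: a = malloc(9) -> a = 0; heap: [0-8 ALLOC][9-59 FREE]
Op 2: a = realloc(a, 25) -> a = 0; heap: [0-24 ALLOC][25-59 FREE]
Op 3: b = malloc(16) -> b = 25; heap: [0-24 ALLOC][25-40 ALLOC][41-59 FREE]
Op 4: a = realloc(a, 14) -> a = 0; heap: [0-13 ALLOC][14-24 FREE][25-40 ALLOC][41-59 FREE]
Op 5: c = malloc(12) -> c = 41; heap: [0-13 ALLOC][14-24 FREE][25-40 ALLOC][41-52 ALLOC][53-59 FREE]
Op 6: d = malloc(19) -> d = NULL; heap: [0-13 ALLOC][14-24 FREE][25-40 ALLOC][41-52 ALLOC][53-59 FREE]
Op 7: e = malloc(12) -> e = NULL; heap: [0-13 ALLOC][14-24 FREE][25-40 ALLOC][41-52 ALLOC][53-59 FREE]
Op 8: a = realloc(a, 24) -> a = 0; heap: [0-23 ALLOC][24-24 FREE][25-40 ALLOC][41-52 ALLOC][53-59 FREE]
Op 9: free(c) -> (freed c); heap: [0-23 ALLOC][24-24 FREE][25-40 ALLOC][41-59 FREE]
Op 10: f = malloc(8) -> f = 41; heap: [0-23 ALLOC][24-24 FREE][25-40 ALLOC][41-48 ALLOC][49-59 FREE]
Free blocks: [1 11] total_free=12 largest=11 -> 100*(12-11)/12 = 100/12 ≈ 8.333 -> rounds to 8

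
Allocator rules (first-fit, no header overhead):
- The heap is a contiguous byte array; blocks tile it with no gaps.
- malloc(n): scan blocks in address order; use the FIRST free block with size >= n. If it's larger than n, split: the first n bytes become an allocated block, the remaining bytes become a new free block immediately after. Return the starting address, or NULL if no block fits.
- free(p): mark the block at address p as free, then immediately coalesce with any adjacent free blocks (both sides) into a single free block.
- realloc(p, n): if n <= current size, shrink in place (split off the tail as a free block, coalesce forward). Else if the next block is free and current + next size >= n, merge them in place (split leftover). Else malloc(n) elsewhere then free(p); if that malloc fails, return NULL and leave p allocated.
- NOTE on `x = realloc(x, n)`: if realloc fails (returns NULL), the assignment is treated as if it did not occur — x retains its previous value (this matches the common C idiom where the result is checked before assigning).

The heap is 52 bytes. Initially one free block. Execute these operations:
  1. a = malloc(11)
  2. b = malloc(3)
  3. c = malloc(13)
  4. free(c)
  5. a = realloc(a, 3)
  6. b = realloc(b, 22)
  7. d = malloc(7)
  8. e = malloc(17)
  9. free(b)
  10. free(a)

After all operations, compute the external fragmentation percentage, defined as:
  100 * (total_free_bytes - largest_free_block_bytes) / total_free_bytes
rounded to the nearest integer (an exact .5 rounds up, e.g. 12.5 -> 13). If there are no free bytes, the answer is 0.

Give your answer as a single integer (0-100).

Answer: 18

Derivation:
Op 1: a = malloc(11) -> a = 0; heap: [0-10 ALLOC][11-51 FREE]
Op 2: b = malloc(3) -> b = 11; heap: [0-10 ALLOC][11-13 ALLOC][14-51 FREE]
Op 3: c = malloc(13) -> c = 14; heap: [0-10 ALLOC][11-13 ALLOC][14-26 ALLOC][27-51 FREE]
Op 4: free(c) -> (freed c); heap: [0-10 ALLOC][11-13 ALLOC][14-51 FREE]
Op 5: a = realloc(a, 3) -> a = 0; heap: [0-2 ALLOC][3-10 FREE][11-13 ALLOC][14-51 FREE]
Op 6: b = realloc(b, 22) -> b = 11; heap: [0-2 ALLOC][3-10 FREE][11-32 ALLOC][33-51 FREE]
Op 7: d = malloc(7) -> d = 3; heap: [0-2 ALLOC][3-9 ALLOC][10-10 FREE][11-32 ALLOC][33-51 FREE]
Op 8: e = malloc(17) -> e = 33; heap: [0-2 ALLOC][3-9 ALLOC][10-10 FREE][11-32 ALLOC][33-49 ALLOC][50-51 FREE]
Op 9: free(b) -> (freed b); heap: [0-2 ALLOC][3-9 ALLOC][10-32 FREE][33-49 ALLOC][50-51 FREE]
Op 10: free(a) -> (freed a); heap: [0-2 FREE][3-9 ALLOC][10-32 FREE][33-49 ALLOC][50-51 FREE]
Free blocks: [3 23 2] total_free=28 largest=23 -> 100*(28-23)/28 = 500/28 ≈ 17.857 -> rounds to 18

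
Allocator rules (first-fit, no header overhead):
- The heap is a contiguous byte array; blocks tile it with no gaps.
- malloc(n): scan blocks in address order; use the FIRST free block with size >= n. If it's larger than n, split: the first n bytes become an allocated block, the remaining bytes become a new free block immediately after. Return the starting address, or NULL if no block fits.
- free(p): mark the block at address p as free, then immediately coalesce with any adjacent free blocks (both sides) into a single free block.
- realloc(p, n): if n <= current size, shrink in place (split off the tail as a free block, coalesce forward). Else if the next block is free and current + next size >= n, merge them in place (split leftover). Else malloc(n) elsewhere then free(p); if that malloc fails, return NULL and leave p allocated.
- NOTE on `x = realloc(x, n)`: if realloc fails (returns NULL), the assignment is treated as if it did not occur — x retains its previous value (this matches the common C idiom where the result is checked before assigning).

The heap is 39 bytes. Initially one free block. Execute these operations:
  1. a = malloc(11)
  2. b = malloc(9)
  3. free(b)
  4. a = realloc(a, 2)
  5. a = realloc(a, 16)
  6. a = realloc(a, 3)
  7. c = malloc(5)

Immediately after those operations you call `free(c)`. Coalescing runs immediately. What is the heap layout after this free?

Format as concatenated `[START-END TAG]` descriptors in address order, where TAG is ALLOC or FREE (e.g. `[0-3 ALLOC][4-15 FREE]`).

Op 1: a = malloc(11) -> a = 0; heap: [0-10 ALLOC][11-38 FREE]
Op 2: b = malloc(9) -> b = 11; heap: [0-10 ALLOC][11-19 ALLOC][20-38 FREE]
Op 3: free(b) -> (freed b); heap: [0-10 ALLOC][11-38 FREE]
Op 4: a = realloc(a, 2) -> a = 0; heap: [0-1 ALLOC][2-38 FREE]
Op 5: a = realloc(a, 16) -> a = 0; heap: [0-15 ALLOC][16-38 FREE]
Op 6: a = realloc(a, 3) -> a = 0; heap: [0-2 ALLOC][3-38 FREE]
Op 7: c = malloc(5) -> c = 3; heap: [0-2 ALLOC][3-7 ALLOC][8-38 FREE]
free(c): c = 3 -> block [3-7 ALLOC]; mark free, coalesce with adjacent free neighbors -> [0-2 ALLOC][3-38 FREE]

Answer: [0-2 ALLOC][3-38 FREE]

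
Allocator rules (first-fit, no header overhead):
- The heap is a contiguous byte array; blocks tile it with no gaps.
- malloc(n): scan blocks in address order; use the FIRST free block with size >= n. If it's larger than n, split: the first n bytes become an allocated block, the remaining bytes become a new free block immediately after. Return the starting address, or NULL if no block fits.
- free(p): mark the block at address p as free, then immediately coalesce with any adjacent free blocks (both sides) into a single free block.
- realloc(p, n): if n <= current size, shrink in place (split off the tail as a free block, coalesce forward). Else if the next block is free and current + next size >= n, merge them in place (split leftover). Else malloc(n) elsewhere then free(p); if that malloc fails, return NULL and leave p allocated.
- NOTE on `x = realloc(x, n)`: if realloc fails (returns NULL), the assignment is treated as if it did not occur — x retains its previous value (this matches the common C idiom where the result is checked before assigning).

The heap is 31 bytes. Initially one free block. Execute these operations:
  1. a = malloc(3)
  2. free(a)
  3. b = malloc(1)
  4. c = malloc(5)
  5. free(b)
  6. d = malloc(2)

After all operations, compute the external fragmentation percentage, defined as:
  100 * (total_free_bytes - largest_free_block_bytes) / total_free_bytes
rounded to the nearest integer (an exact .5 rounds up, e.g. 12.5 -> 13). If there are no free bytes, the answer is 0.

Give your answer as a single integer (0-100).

Op 1: a = malloc(3) -> a = 0; heap: [0-2 ALLOC][3-30 FREE]
Op 2: free(a) -> (freed a); heap: [0-30 FREE]
Op 3: b = malloc(1) -> b = 0; heap: [0-0 ALLOC][1-30 FREE]
Op 4: c = malloc(5) -> c = 1; heap: [0-0 ALLOC][1-5 ALLOC][6-30 FREE]
Op 5: free(b) -> (freed b); heap: [0-0 FREE][1-5 ALLOC][6-30 FREE]
Op 6: d = malloc(2) -> d = 6; heap: [0-0 FREE][1-5 ALLOC][6-7 ALLOC][8-30 FREE]
Free blocks: [1 23] total_free=24 largest=23 -> 100*(24-23)/24 = 100/24 ≈ 4.167 -> rounds to 4

Answer: 4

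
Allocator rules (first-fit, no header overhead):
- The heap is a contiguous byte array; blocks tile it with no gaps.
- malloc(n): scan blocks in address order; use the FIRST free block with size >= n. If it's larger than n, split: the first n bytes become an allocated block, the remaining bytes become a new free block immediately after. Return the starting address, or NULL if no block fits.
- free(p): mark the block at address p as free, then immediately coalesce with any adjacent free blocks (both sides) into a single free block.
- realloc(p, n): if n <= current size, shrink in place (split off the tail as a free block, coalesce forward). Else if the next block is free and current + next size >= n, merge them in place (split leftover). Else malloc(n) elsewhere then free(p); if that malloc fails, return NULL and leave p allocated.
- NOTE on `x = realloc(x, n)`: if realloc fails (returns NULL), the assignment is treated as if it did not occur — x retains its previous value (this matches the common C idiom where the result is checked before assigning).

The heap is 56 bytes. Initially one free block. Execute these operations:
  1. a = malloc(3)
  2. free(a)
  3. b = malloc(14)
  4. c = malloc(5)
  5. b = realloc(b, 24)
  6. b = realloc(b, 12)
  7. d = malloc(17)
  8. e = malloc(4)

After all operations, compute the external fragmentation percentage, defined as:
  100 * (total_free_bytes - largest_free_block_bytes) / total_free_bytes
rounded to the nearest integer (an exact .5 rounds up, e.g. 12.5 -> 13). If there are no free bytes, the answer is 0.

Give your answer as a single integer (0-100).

Answer: 44

Derivation:
Op 1: a = malloc(3) -> a = 0; heap: [0-2 ALLOC][3-55 FREE]
Op 2: free(a) -> (freed a); heap: [0-55 FREE]
Op 3: b = malloc(14) -> b = 0; heap: [0-13 ALLOC][14-55 FREE]
Op 4: c = malloc(5) -> c = 14; heap: [0-13 ALLOC][14-18 ALLOC][19-55 FREE]
Op 5: b = realloc(b, 24) -> b = 19; heap: [0-13 FREE][14-18 ALLOC][19-42 ALLOC][43-55 FREE]
Op 6: b = realloc(b, 12) -> b = 19; heap: [0-13 FREE][14-18 ALLOC][19-30 ALLOC][31-55 FREE]
Op 7: d = malloc(17) -> d = 31; heap: [0-13 FREE][14-18 ALLOC][19-30 ALLOC][31-47 ALLOC][48-55 FREE]
Op 8: e = malloc(4) -> e = 0; heap: [0-3 ALLOC][4-13 FREE][14-18 ALLOC][19-30 ALLOC][31-47 ALLOC][48-55 FREE]
Free blocks: [10 8] total_free=18 largest=10 -> 100*(18-10)/18 = 800/18 ≈ 44.444 -> rounds to 44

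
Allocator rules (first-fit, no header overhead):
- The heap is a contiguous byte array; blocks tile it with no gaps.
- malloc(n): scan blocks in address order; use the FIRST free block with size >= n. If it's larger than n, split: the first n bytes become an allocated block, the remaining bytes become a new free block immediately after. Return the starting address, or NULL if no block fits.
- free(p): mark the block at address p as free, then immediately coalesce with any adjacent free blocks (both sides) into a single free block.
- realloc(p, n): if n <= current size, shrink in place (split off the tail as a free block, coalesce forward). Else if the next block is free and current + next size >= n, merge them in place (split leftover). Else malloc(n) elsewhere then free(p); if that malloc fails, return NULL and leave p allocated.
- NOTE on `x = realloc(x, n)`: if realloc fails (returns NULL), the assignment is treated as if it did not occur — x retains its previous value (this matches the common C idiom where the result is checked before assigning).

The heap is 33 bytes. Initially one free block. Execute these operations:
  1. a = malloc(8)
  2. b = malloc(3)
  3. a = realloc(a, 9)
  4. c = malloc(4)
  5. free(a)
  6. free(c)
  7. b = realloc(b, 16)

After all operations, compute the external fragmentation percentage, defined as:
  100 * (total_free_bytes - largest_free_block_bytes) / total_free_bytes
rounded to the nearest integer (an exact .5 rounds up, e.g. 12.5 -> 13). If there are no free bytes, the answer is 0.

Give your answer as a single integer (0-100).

Op 1: a = malloc(8) -> a = 0; heap: [0-7 ALLOC][8-32 FREE]
Op 2: b = malloc(3) -> b = 8; heap: [0-7 ALLOC][8-10 ALLOC][11-32 FREE]
Op 3: a = realloc(a, 9) -> a = 11; heap: [0-7 FREE][8-10 ALLOC][11-19 ALLOC][20-32 FREE]
Op 4: c = malloc(4) -> c = 0; heap: [0-3 ALLOC][4-7 FREE][8-10 ALLOC][11-19 ALLOC][20-32 FREE]
Op 5: free(a) -> (freed a); heap: [0-3 ALLOC][4-7 FREE][8-10 ALLOC][11-32 FREE]
Op 6: free(c) -> (freed c); heap: [0-7 FREE][8-10 ALLOC][11-32 FREE]
Op 7: b = realloc(b, 16) -> b = 8; heap: [0-7 FREE][8-23 ALLOC][24-32 FREE]
Free blocks: [8 9] total_free=17 largest=9 -> 100*(17-9)/17 = 800/17 ≈ 47.059 -> rounds to 47

Answer: 47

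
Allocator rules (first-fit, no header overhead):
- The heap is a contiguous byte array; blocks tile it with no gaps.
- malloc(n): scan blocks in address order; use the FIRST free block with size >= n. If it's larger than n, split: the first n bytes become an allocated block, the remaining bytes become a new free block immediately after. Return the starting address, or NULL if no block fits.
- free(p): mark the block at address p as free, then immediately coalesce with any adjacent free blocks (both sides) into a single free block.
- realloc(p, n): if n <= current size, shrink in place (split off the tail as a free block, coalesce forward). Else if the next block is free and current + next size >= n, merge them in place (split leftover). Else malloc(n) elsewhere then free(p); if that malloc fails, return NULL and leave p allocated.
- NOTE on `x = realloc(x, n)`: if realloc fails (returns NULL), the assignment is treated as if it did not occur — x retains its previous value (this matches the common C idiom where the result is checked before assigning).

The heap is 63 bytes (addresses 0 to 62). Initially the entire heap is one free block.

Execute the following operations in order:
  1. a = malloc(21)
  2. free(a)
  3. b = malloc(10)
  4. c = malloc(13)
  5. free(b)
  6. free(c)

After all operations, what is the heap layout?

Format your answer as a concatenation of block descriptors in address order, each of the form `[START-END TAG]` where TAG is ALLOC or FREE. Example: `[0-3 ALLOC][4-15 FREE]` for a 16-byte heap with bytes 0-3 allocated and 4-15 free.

Op 1: a = malloc(21) -> a = 0; heap: [0-20 ALLOC][21-62 FREE]
Op 2: free(a) -> (freed a); heap: [0-62 FREE]
Op 3: b = malloc(10) -> b = 0; heap: [0-9 ALLOC][10-62 FREE]
Op 4: c = malloc(13) -> c = 10; heap: [0-9 ALLOC][10-22 ALLOC][23-62 FREE]
Op 5: free(b) -> (freed b); heap: [0-9 FREE][10-22 ALLOC][23-62 FREE]
Op 6: free(c) -> (freed c); heap: [0-62 FREE]

Answer: [0-62 FREE]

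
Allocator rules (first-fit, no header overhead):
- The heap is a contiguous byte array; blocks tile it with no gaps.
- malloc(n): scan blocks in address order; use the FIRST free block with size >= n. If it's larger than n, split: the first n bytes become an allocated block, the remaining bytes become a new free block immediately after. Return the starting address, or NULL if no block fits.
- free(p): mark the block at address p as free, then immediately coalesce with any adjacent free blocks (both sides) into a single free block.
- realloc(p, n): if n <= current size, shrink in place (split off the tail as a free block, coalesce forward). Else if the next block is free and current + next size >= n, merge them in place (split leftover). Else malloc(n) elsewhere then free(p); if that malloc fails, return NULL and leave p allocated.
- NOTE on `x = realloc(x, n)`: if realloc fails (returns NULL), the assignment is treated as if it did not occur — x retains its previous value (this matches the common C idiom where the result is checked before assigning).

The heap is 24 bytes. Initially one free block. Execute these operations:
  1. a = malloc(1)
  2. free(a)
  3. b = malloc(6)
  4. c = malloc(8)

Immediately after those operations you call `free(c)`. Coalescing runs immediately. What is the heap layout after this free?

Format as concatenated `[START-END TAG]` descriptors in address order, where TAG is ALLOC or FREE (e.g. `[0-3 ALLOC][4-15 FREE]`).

Answer: [0-5 ALLOC][6-23 FREE]

Derivation:
Op 1: a = malloc(1) -> a = 0; heap: [0-0 ALLOC][1-23 FREE]
Op 2: free(a) -> (freed a); heap: [0-23 FREE]
Op 3: b = malloc(6) -> b = 0; heap: [0-5 ALLOC][6-23 FREE]
Op 4: c = malloc(8) -> c = 6; heap: [0-5 ALLOC][6-13 ALLOC][14-23 FREE]
free(c): c = 6 -> block [6-13 ALLOC]; mark free, coalesce with adjacent free neighbors -> [0-5 ALLOC][6-23 FREE]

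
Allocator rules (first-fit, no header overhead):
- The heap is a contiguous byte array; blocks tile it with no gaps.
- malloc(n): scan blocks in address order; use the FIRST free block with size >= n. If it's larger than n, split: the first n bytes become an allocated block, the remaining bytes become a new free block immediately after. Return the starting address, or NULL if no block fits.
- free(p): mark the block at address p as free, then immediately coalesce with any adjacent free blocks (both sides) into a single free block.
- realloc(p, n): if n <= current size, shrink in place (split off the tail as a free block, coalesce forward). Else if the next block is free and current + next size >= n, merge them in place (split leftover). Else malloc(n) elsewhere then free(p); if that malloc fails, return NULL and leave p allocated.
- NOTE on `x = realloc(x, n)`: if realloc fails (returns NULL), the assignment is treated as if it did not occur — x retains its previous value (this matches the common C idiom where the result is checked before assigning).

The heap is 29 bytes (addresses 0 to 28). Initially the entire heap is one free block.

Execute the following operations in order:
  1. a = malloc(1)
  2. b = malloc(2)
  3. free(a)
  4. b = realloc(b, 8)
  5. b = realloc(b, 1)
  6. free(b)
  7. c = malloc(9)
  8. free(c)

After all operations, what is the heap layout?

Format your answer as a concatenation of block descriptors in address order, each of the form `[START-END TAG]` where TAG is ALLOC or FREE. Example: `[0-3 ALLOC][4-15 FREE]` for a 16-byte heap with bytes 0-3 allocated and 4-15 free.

Op 1: a = malloc(1) -> a = 0; heap: [0-0 ALLOC][1-28 FREE]
Op 2: b = malloc(2) -> b = 1; heap: [0-0 ALLOC][1-2 ALLOC][3-28 FREE]
Op 3: free(a) -> (freed a); heap: [0-0 FREE][1-2 ALLOC][3-28 FREE]
Op 4: b = realloc(b, 8) -> b = 1; heap: [0-0 FREE][1-8 ALLOC][9-28 FREE]
Op 5: b = realloc(b, 1) -> b = 1; heap: [0-0 FREE][1-1 ALLOC][2-28 FREE]
Op 6: free(b) -> (freed b); heap: [0-28 FREE]
Op 7: c = malloc(9) -> c = 0; heap: [0-8 ALLOC][9-28 FREE]
Op 8: free(c) -> (freed c); heap: [0-28 FREE]

Answer: [0-28 FREE]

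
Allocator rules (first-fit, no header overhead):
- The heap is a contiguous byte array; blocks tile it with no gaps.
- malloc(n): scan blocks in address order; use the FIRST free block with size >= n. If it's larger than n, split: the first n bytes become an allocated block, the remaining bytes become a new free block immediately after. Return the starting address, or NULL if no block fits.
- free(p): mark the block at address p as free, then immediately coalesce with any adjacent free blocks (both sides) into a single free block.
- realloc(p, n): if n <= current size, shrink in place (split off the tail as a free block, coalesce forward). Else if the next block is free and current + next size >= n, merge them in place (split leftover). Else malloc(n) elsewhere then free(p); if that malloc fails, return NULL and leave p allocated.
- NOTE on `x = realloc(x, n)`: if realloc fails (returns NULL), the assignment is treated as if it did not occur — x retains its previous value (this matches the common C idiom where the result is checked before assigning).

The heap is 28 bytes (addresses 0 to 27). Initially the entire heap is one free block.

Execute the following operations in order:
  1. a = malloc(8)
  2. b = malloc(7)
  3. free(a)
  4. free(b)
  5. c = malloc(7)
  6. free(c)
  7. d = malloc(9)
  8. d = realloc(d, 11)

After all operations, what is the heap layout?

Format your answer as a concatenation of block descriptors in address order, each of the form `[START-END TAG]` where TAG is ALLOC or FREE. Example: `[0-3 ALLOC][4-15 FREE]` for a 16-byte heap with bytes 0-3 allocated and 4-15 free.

Answer: [0-10 ALLOC][11-27 FREE]

Derivation:
Op 1: a = malloc(8) -> a = 0; heap: [0-7 ALLOC][8-27 FREE]
Op 2: b = malloc(7) -> b = 8; heap: [0-7 ALLOC][8-14 ALLOC][15-27 FREE]
Op 3: free(a) -> (freed a); heap: [0-7 FREE][8-14 ALLOC][15-27 FREE]
Op 4: free(b) -> (freed b); heap: [0-27 FREE]
Op 5: c = malloc(7) -> c = 0; heap: [0-6 ALLOC][7-27 FREE]
Op 6: free(c) -> (freed c); heap: [0-27 FREE]
Op 7: d = malloc(9) -> d = 0; heap: [0-8 ALLOC][9-27 FREE]
Op 8: d = realloc(d, 11) -> d = 0; heap: [0-10 ALLOC][11-27 FREE]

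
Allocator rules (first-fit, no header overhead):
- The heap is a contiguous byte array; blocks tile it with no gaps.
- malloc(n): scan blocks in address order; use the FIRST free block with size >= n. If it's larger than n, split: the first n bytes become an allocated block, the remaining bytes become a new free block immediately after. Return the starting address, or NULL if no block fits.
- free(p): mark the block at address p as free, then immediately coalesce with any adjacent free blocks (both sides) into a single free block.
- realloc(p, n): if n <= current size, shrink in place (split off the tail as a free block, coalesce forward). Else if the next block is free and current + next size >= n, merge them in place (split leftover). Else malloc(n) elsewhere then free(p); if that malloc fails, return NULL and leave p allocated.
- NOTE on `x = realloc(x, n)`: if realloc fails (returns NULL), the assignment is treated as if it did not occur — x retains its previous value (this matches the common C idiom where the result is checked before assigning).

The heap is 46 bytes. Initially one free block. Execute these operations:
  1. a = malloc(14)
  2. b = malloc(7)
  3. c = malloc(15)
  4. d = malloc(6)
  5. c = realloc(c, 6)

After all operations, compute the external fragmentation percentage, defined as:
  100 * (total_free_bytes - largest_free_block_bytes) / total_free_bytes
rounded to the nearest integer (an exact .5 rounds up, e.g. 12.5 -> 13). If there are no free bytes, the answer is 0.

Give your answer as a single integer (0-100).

Answer: 31

Derivation:
Op 1: a = malloc(14) -> a = 0; heap: [0-13 ALLOC][14-45 FREE]
Op 2: b = malloc(7) -> b = 14; heap: [0-13 ALLOC][14-20 ALLOC][21-45 FREE]
Op 3: c = malloc(15) -> c = 21; heap: [0-13 ALLOC][14-20 ALLOC][21-35 ALLOC][36-45 FREE]
Op 4: d = malloc(6) -> d = 36; heap: [0-13 ALLOC][14-20 ALLOC][21-35 ALLOC][36-41 ALLOC][42-45 FREE]
Op 5: c = realloc(c, 6) -> c = 21; heap: [0-13 ALLOC][14-20 ALLOC][21-26 ALLOC][27-35 FREE][36-41 ALLOC][42-45 FREE]
Free blocks: [9 4] total_free=13 largest=9 -> 100*(13-9)/13 = 400/13 ≈ 30.769 -> rounds to 31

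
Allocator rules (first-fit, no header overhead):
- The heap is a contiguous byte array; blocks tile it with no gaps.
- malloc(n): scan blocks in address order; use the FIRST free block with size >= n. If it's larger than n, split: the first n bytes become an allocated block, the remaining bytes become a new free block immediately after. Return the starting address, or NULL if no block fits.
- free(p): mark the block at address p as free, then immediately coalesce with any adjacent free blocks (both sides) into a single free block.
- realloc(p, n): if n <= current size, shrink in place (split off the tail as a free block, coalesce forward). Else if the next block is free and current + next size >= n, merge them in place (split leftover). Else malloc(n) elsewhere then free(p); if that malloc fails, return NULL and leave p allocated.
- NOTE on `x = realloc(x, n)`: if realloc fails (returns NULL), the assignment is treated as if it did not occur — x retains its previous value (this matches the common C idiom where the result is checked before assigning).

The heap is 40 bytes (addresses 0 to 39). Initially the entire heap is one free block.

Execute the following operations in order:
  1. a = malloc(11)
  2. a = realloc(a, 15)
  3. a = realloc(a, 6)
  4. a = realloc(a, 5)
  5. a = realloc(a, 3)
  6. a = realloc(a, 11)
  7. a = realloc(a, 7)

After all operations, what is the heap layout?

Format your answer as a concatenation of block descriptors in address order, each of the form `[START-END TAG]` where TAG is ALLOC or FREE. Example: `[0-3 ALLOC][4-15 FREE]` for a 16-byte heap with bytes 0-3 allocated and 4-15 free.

Op 1: a = malloc(11) -> a = 0; heap: [0-10 ALLOC][11-39 FREE]
Op 2: a = realloc(a, 15) -> a = 0; heap: [0-14 ALLOC][15-39 FREE]
Op 3: a = realloc(a, 6) -> a = 0; heap: [0-5 ALLOC][6-39 FREE]
Op 4: a = realloc(a, 5) -> a = 0; heap: [0-4 ALLOC][5-39 FREE]
Op 5: a = realloc(a, 3) -> a = 0; heap: [0-2 ALLOC][3-39 FREE]
Op 6: a = realloc(a, 11) -> a = 0; heap: [0-10 ALLOC][11-39 FREE]
Op 7: a = realloc(a, 7) -> a = 0; heap: [0-6 ALLOC][7-39 FREE]

Answer: [0-6 ALLOC][7-39 FREE]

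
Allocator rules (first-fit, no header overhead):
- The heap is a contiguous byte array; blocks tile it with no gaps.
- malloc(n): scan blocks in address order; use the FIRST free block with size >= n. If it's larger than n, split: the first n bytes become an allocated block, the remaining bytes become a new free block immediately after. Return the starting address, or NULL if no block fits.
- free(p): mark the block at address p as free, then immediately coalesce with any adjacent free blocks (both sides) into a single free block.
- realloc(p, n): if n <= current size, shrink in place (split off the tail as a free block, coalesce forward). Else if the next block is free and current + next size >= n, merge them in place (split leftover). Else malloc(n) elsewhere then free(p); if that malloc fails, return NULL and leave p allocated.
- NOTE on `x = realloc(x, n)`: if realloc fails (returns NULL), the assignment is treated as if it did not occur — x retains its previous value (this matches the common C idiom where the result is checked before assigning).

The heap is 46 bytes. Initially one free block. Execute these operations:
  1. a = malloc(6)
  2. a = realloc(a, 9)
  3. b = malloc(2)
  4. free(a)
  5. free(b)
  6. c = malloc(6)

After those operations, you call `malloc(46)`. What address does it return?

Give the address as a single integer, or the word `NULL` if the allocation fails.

Answer: NULL

Derivation:
Op 1: a = malloc(6) -> a = 0; heap: [0-5 ALLOC][6-45 FREE]
Op 2: a = realloc(a, 9) -> a = 0; heap: [0-8 ALLOC][9-45 FREE]
Op 3: b = malloc(2) -> b = 9; heap: [0-8 ALLOC][9-10 ALLOC][11-45 FREE]
Op 4: free(a) -> (freed a); heap: [0-8 FREE][9-10 ALLOC][11-45 FREE]
Op 5: free(b) -> (freed b); heap: [0-45 FREE]
Op 6: c = malloc(6) -> c = 0; heap: [0-5 ALLOC][6-45 FREE]
malloc(46): first-fit scan over [0-5 ALLOC][6-45 FREE] -> NULL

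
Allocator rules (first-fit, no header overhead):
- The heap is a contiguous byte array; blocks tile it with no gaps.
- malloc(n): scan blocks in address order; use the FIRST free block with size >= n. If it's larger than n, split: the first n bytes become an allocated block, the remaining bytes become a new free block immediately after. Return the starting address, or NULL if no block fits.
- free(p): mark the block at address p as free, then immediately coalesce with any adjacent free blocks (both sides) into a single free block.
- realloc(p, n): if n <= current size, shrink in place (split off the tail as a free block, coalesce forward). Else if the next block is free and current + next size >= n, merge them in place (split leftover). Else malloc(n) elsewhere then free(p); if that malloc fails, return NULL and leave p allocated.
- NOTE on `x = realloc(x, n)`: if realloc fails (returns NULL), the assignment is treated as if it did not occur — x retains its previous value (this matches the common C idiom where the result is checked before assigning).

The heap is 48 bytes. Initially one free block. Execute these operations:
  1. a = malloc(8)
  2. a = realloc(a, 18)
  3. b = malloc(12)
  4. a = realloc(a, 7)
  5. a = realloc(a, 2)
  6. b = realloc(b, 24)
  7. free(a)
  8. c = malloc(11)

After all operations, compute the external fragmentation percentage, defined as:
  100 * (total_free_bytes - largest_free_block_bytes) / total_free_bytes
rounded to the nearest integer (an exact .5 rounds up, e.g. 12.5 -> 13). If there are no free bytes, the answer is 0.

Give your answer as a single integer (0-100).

Op 1: a = malloc(8) -> a = 0; heap: [0-7 ALLOC][8-47 FREE]
Op 2: a = realloc(a, 18) -> a = 0; heap: [0-17 ALLOC][18-47 FREE]
Op 3: b = malloc(12) -> b = 18; heap: [0-17 ALLOC][18-29 ALLOC][30-47 FREE]
Op 4: a = realloc(a, 7) -> a = 0; heap: [0-6 ALLOC][7-17 FREE][18-29 ALLOC][30-47 FREE]
Op 5: a = realloc(a, 2) -> a = 0; heap: [0-1 ALLOC][2-17 FREE][18-29 ALLOC][30-47 FREE]
Op 6: b = realloc(b, 24) -> b = 18; heap: [0-1 ALLOC][2-17 FREE][18-41 ALLOC][42-47 FREE]
Op 7: free(a) -> (freed a); heap: [0-17 FREE][18-41 ALLOC][42-47 FREE]
Op 8: c = malloc(11) -> c = 0; heap: [0-10 ALLOC][11-17 FREE][18-41 ALLOC][42-47 FREE]
Free blocks: [7 6] total_free=13 largest=7 -> 100*(13-7)/13 = 600/13 ≈ 46.154 -> rounds to 46

Answer: 46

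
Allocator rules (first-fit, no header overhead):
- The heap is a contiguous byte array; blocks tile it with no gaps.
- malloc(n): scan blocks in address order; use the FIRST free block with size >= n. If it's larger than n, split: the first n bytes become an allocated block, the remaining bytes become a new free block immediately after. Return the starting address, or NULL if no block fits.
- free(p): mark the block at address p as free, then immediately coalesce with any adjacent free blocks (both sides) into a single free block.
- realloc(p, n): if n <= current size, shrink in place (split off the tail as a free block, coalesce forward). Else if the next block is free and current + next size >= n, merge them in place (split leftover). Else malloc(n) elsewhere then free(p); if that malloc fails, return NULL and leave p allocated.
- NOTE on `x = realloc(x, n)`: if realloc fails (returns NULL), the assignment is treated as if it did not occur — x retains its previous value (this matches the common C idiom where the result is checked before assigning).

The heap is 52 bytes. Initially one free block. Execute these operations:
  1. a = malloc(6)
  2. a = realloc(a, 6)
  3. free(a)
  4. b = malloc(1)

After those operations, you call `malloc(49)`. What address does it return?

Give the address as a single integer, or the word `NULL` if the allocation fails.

Op 1: a = malloc(6) -> a = 0; heap: [0-5 ALLOC][6-51 FREE]
Op 2: a = realloc(a, 6) -> a = 0; heap: [0-5 ALLOC][6-51 FREE]
Op 3: free(a) -> (freed a); heap: [0-51 FREE]
Op 4: b = malloc(1) -> b = 0; heap: [0-0 ALLOC][1-51 FREE]
malloc(49): first-fit scan over [0-0 ALLOC][1-51 FREE] -> 1

Answer: 1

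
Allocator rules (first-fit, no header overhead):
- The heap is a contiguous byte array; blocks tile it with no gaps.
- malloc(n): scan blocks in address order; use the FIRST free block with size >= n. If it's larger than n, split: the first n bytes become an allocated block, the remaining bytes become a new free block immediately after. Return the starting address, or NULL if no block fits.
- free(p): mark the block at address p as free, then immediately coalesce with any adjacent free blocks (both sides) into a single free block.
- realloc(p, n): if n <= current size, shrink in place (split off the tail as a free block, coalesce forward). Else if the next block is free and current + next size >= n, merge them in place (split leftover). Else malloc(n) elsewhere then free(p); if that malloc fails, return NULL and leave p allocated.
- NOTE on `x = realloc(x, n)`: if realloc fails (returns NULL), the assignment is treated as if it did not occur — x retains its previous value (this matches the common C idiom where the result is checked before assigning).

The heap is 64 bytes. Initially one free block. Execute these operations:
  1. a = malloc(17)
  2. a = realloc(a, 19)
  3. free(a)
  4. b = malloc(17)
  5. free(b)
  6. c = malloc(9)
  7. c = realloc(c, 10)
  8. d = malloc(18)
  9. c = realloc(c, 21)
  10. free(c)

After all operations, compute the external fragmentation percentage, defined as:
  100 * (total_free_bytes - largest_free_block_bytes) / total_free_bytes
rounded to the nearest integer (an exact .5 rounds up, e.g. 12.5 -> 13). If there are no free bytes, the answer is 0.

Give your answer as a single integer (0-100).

Op 1: a = malloc(17) -> a = 0; heap: [0-16 ALLOC][17-63 FREE]
Op 2: a = realloc(a, 19) -> a = 0; heap: [0-18 ALLOC][19-63 FREE]
Op 3: free(a) -> (freed a); heap: [0-63 FREE]
Op 4: b = malloc(17) -> b = 0; heap: [0-16 ALLOC][17-63 FREE]
Op 5: free(b) -> (freed b); heap: [0-63 FREE]
Op 6: c = malloc(9) -> c = 0; heap: [0-8 ALLOC][9-63 FREE]
Op 7: c = realloc(c, 10) -> c = 0; heap: [0-9 ALLOC][10-63 FREE]
Op 8: d = malloc(18) -> d = 10; heap: [0-9 ALLOC][10-27 ALLOC][28-63 FREE]
Op 9: c = realloc(c, 21) -> c = 28; heap: [0-9 FREE][10-27 ALLOC][28-48 ALLOC][49-63 FREE]
Op 10: free(c) -> (freed c); heap: [0-9 FREE][10-27 ALLOC][28-63 FREE]
Free blocks: [10 36] total_free=46 largest=36 -> 100*(46-36)/46 = 1000/46 ≈ 21.739 -> rounds to 22

Answer: 22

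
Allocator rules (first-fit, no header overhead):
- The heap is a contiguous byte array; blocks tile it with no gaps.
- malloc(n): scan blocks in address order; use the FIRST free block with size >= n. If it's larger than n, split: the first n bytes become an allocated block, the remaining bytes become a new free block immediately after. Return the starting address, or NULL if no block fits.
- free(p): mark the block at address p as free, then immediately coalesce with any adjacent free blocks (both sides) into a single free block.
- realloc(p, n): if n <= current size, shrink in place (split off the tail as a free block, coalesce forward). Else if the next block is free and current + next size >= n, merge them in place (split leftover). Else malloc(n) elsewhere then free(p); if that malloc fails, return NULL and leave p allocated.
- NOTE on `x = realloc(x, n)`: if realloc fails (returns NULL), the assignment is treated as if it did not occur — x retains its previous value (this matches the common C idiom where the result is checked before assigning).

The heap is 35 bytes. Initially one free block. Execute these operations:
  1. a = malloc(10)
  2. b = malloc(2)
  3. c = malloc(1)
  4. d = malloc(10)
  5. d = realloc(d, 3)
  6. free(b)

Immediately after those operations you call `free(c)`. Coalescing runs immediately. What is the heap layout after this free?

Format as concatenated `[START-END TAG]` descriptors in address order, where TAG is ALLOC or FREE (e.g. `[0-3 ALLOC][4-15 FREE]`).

Answer: [0-9 ALLOC][10-12 FREE][13-15 ALLOC][16-34 FREE]

Derivation:
Op 1: a = malloc(10) -> a = 0; heap: [0-9 ALLOC][10-34 FREE]
Op 2: b = malloc(2) -> b = 10; heap: [0-9 ALLOC][10-11 ALLOC][12-34 FREE]
Op 3: c = malloc(1) -> c = 12; heap: [0-9 ALLOC][10-11 ALLOC][12-12 ALLOC][13-34 FREE]
Op 4: d = malloc(10) -> d = 13; heap: [0-9 ALLOC][10-11 ALLOC][12-12 ALLOC][13-22 ALLOC][23-34 FREE]
Op 5: d = realloc(d, 3) -> d = 13; heap: [0-9 ALLOC][10-11 ALLOC][12-12 ALLOC][13-15 ALLOC][16-34 FREE]
Op 6: free(b) -> (freed b); heap: [0-9 ALLOC][10-11 FREE][12-12 ALLOC][13-15 ALLOC][16-34 FREE]
free(c): c = 12 -> block [12-12 ALLOC]; mark free, coalesce with adjacent free neighbors -> [0-9 ALLOC][10-12 FREE][13-15 ALLOC][16-34 FREE]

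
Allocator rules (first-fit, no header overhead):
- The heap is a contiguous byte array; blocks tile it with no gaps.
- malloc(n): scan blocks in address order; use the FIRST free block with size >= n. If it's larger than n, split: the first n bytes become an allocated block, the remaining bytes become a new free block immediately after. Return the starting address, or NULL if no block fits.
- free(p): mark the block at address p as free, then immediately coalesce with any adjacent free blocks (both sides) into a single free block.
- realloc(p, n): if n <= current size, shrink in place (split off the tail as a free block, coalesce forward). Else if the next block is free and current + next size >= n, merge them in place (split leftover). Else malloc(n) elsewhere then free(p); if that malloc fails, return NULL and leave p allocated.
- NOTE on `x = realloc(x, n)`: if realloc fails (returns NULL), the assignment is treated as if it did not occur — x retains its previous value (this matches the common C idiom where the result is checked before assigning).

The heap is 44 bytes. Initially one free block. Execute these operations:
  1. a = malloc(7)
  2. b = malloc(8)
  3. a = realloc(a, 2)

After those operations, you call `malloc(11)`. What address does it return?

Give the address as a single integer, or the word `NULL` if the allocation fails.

Answer: 15

Derivation:
Op 1: a = malloc(7) -> a = 0; heap: [0-6 ALLOC][7-43 FREE]
Op 2: b = malloc(8) -> b = 7; heap: [0-6 ALLOC][7-14 ALLOC][15-43 FREE]
Op 3: a = realloc(a, 2) -> a = 0; heap: [0-1 ALLOC][2-6 FREE][7-14 ALLOC][15-43 FREE]
malloc(11): first-fit scan over [0-1 ALLOC][2-6 FREE][7-14 ALLOC][15-43 FREE] -> 15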